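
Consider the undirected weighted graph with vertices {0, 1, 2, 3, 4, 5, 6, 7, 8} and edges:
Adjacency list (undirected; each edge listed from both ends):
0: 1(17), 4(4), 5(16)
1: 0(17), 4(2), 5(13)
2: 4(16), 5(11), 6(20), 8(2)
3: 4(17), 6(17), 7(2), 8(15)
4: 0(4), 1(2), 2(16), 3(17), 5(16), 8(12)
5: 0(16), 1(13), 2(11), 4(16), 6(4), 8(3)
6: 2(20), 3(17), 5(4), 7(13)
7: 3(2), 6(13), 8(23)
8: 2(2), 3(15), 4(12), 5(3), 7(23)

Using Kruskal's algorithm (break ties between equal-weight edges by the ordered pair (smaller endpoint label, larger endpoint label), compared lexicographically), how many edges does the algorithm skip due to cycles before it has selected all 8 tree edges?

Kruskal: consider edges lightest-first.
1-4 (2): add — endpoints in different components.
2-8 (2): add — endpoints in different components.
3-7 (2): add — endpoints in different components.
5-8 (3): add — endpoints in different components.
0-4 (4): add — endpoints in different components.
5-6 (4): add — endpoints in different components.
2-5 (11): skip — 2 and 5 already connected.
4-8 (12): add — endpoints in different components.
1-5 (13): skip — 1 and 5 already connected.
6-7 (13): add — endpoints in different components.
Edges rejected before the tree was complete: 2.

2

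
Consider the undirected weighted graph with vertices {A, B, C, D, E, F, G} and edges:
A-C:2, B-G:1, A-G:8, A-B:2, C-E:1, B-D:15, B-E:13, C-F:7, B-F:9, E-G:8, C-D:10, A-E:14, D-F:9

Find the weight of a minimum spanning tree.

Prim's algorithm from A:
Step 1: cheapest edge leaving the tree is A-B (2); add B.
Step 2: cheapest edge leaving the tree is B-G (1); add G.
Step 3: cheapest edge leaving the tree is A-C (2); add C.
Step 4: cheapest edge leaving the tree is C-E (1); add E.
Step 5: cheapest edge leaving the tree is C-F (7); add F.
Step 6: cheapest edge leaving the tree is D-F (9); add D.
MST edges: A-B, B-G, A-C, C-E, C-F, D-F; total weight 2+1+2+1+7+9 = 22.

22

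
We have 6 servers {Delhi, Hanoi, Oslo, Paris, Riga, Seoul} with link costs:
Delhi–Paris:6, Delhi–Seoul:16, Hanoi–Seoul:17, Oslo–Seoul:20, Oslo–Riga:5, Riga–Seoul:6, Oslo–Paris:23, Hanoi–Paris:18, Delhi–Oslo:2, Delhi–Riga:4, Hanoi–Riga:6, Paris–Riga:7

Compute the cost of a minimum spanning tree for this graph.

Prim, starting at Delhi.
Step 1: frontier [Delhi–Oslo 2, Delhi–Riga 4, Delhi–Paris 6, Delhi–Seoul 16] → take Delhi–Oslo (2); add Oslo.
Step 2: frontier [Delhi–Riga 4, Delhi–Paris 6, Delhi–Seoul 16, Oslo–Riga 5, Oslo–Seoul 20, Oslo–Paris 23] → take Delhi–Riga (4); add Riga.
Step 3: frontier [Delhi–Paris 6, Delhi–Seoul 16, Oslo–Seoul 20, Oslo–Paris 23, Hanoi–Riga 6, Riga–Seoul 6, Paris–Riga 7] → take Hanoi–Riga (6); add Hanoi.
Step 4: frontier [Delhi–Paris 6, Delhi–Seoul 16, Hanoi–Seoul 17, Hanoi–Paris 18, Oslo–Seoul 20, Oslo–Paris 23, Riga–Seoul 6, Paris–Riga 7] → take Delhi–Paris (6); add Paris.
Step 5: frontier [Delhi–Seoul 16, Hanoi–Seoul 17, Oslo–Seoul 20, Riga–Seoul 6] → take Riga–Seoul (6); add Seoul.
MST edges: Delhi–Oslo, Delhi–Riga, Hanoi–Riga, Delhi–Paris, Riga–Seoul; total weight 2+4+6+6+6 = 24.

24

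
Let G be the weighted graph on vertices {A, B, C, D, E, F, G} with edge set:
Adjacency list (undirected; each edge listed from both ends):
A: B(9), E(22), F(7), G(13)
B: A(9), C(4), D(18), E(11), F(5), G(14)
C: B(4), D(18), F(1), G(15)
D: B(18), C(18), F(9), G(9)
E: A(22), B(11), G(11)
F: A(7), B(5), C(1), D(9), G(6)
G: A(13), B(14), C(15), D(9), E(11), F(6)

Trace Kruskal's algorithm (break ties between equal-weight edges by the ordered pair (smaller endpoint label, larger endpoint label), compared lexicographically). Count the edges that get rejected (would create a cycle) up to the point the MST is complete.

3

Kruskal's algorithm — process edges by increasing weight (ties by edge label):
C—F (1): add — endpoints in different components.
B—C (4): add — endpoints in different components.
B—F (5): skip — B and F already connected.
F—G (6): add — endpoints in different components.
A—F (7): add — endpoints in different components.
A—B (9): skip — A and B already connected.
D—F (9): add — endpoints in different components.
D—G (9): skip — D and G already connected.
B—E (11): add — endpoints in different components.
Edges rejected before the tree was complete: 3.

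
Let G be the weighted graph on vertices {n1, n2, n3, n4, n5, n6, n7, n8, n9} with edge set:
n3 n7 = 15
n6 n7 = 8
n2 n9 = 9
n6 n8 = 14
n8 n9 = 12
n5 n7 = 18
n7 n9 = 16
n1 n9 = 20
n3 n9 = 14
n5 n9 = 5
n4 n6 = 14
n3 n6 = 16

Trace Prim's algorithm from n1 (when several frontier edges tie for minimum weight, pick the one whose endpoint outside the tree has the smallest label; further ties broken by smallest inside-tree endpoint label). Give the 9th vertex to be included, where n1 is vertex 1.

Grow the tree from n1 using Prim:
Step 1: cheapest edge leaving the tree is n1 n9 (20); add n9.
Step 2: cheapest edge leaving the tree is n5 n9 (5); add n5.
Step 3: cheapest edge leaving the tree is n2 n9 (9); add n2.
Step 4: cheapest edge leaving the tree is n8 n9 (12); add n8.
Step 5: cheapest edge leaving the tree is n3 n9 (14); add n3.
Step 6: cheapest edge leaving the tree is n6 n8 (14); add n6.
Step 7: cheapest edge leaving the tree is n6 n7 (8); add n7.
Step 8: cheapest edge leaving the tree is n4 n6 (14); add n4.
Vertex order: n1, n9, n5, n2, n8, n3, n6, n7, n4. The 9th vertex is n4.

n4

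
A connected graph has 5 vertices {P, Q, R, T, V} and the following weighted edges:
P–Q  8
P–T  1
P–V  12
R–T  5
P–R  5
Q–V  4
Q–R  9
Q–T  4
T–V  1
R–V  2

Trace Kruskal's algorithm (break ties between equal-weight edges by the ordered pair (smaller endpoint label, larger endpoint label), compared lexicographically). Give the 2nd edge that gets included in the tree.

Kruskal's algorithm — process edges by increasing weight (ties by edge label):
P–T (1): add. Components now {P,T} {V} {R} {Q}
T–V (1): add. Components now {P,T,V} {R} {Q}
R–V (2): add. Components now {P,R,T,V} {Q}
Q–T (4): add. Components now {P,Q,R,T,V}
The 2nd edge added is T–V.

T-V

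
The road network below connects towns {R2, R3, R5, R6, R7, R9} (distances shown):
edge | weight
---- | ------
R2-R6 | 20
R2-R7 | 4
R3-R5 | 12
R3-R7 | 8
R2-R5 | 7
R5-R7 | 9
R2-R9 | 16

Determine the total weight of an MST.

55

Grow the tree from R7 using Prim:
Step 1: cheapest edge leaving the tree is R2-R7 (4); add R2.
Step 2: cheapest edge leaving the tree is R2-R5 (7); add R5.
Step 3: cheapest edge leaving the tree is R3-R7 (8); add R3.
Step 4: cheapest edge leaving the tree is R2-R9 (16); add R9.
Step 5: cheapest edge leaving the tree is R2-R6 (20); add R6.
MST edges: R2-R7, R2-R5, R3-R7, R2-R9, R2-R6; total weight 4+7+8+16+20 = 55.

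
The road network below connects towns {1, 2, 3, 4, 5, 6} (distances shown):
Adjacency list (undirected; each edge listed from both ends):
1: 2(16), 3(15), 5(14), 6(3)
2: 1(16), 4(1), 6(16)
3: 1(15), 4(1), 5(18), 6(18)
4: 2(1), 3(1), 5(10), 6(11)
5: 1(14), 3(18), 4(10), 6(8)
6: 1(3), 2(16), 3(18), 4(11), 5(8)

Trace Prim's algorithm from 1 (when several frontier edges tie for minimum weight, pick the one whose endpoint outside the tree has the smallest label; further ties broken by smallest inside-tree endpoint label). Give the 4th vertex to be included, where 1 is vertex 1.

4

Grow the tree from 1 using Prim:
Step 1: cheapest edge leaving the tree is 1 6 (3); add 6.
Step 2: cheapest edge leaving the tree is 5 6 (8); add 5.
Step 3: cheapest edge leaving the tree is 4 5 (10); add 4.
Step 4: cheapest edge leaving the tree is 2 4 (1); add 2.
Step 5: cheapest edge leaving the tree is 3 4 (1); add 3.
Vertex order: 1, 6, 5, 4, 2, 3. The 4th vertex is 4.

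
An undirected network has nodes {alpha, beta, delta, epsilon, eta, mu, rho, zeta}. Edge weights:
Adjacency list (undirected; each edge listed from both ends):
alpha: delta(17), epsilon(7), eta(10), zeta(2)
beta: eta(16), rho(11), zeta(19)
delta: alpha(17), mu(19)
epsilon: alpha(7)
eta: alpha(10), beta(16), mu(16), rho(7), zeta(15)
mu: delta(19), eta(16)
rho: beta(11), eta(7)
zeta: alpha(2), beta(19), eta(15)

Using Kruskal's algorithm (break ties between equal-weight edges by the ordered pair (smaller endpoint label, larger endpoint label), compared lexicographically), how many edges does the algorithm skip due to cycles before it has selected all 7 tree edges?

Kruskal's algorithm — process edges by increasing weight (ties by edge label):
alpha–zeta (2): add — endpoints in different components.
alpha–epsilon (7): add — endpoints in different components.
eta–rho (7): add — endpoints in different components.
alpha–eta (10): add — endpoints in different components.
beta–rho (11): add — endpoints in different components.
eta–zeta (15): skip — eta and zeta already connected.
beta–eta (16): skip — eta and beta already connected.
eta–mu (16): add — endpoints in different components.
alpha–delta (17): add — endpoints in different components.
Edges rejected before the tree was complete: 2.

2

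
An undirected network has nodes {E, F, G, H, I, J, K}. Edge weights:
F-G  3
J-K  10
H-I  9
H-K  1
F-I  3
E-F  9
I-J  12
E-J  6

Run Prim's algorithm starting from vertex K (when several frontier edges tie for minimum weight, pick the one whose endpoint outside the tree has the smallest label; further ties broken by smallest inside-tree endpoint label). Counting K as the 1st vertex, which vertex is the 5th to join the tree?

G

Prim's algorithm from K:
Step 1: frontier [H-K 1, J-K 10] → take H-K (1); add H.
Step 2: frontier [H-I 9, J-K 10] → take H-I (9); add I.
Step 3: frontier [F-I 3, I-J 12, J-K 10] → take F-I (3); add F.
Step 4: frontier [F-G 3, E-F 9, I-J 12, J-K 10] → take F-G (3); add G.
Step 5: frontier [E-F 9, I-J 12, J-K 10] → take E-F (9); add E.
Step 6: frontier [E-J 6, I-J 12, J-K 10] → take E-J (6); add J.
Vertex order: K, H, I, F, G, E, J. The 5th vertex is G.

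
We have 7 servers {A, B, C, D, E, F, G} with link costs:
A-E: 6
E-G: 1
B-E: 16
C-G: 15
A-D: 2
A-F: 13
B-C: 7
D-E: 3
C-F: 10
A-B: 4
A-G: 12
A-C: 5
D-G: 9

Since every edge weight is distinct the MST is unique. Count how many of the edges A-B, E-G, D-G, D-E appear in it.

Kruskal's algorithm — process edges by increasing weight (ties by edge label):
E-G (1): add. Components now {A} {B} {C} {D} {E,G} {F}
A-D (2): add. Components now {A,D} {B} {C} {E,G} {F}
D-E (3): add. Components now {A,D,E,G} {B} {C} {F}
A-B (4): add. Components now {A,B,D,E,G} {C} {F}
A-C (5): add. Components now {A,B,C,D,E,G} {F}
A-E (6): skip — A and E already connected.
B-C (7): skip — B and C already connected.
D-G (9): skip — D and G already connected.
C-F (10): add. Components now {A,B,C,D,E,F,G}
MST edge set: {E-G, A-D, D-E, A-B, A-C, C-F}.
Of the listed edges, {A-B, E-G, D-E} are in the MST → 3.

3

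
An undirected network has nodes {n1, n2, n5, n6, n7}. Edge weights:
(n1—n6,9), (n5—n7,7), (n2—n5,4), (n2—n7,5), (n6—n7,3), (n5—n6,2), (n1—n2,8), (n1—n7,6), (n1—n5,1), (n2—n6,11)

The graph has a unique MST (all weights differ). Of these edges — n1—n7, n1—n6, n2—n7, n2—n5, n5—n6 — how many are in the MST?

2

Sort edges by weight, then run Kruskal:
n1—n5 (1): add. Components now {n1,n5} {n2} {n7} {n6}
n5—n6 (2): add. Components now {n1,n5,n6} {n2} {n7}
n6—n7 (3): add. Components now {n1,n5,n6,n7} {n2}
n2—n5 (4): add. Components now {n1,n2,n5,n6,n7}
MST edge set: {n1—n5, n5—n6, n6—n7, n2—n5}.
Of the listed edges, {n2—n5, n5—n6} are in the MST → 2.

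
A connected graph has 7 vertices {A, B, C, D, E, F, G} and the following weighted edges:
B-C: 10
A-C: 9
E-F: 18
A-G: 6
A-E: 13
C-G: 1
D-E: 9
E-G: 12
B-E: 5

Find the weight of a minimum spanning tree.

Sort edges by weight, then run Kruskal:
C-G (1): add — endpoints in different components.
B-E (5): add — endpoints in different components.
A-G (6): add — endpoints in different components.
A-C (9): skip — A and C already connected.
D-E (9): add — endpoints in different components.
B-C (10): add — endpoints in different components.
E-G (12): skip — E and G already connected.
A-E (13): skip — A and E already connected.
E-F (18): add — endpoints in different components.
MST edges: C-G, B-E, A-G, D-E, B-C, E-F; total weight 1+5+6+9+10+18 = 49.

49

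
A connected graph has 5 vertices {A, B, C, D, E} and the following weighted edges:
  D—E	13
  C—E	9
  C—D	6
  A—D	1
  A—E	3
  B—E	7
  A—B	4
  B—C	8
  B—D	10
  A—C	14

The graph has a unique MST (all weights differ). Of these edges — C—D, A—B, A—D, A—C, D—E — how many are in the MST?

3

Sort edges by weight, then run Kruskal:
A—D (1): add. Components now {A,D} {B} {C} {E}
A—E (3): add. Components now {A,D,E} {B} {C}
A—B (4): add. Components now {A,B,D,E} {C}
C—D (6): add. Components now {A,B,C,D,E}
MST edge set: {A—D, A—E, A—B, C—D}.
Of the listed edges, {C—D, A—B, A—D} are in the MST → 3.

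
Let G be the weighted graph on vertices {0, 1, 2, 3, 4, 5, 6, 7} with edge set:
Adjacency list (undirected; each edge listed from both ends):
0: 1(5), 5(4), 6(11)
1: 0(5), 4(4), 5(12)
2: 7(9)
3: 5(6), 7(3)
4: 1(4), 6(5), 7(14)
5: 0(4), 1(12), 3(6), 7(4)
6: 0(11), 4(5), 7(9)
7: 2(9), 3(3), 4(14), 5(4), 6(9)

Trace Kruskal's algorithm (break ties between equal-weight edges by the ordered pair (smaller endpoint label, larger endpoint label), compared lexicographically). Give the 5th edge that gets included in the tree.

0-1

Kruskal: consider edges lightest-first.
3-7 (3): add — endpoints in different components.
0-5 (4): add — endpoints in different components.
1-4 (4): add — endpoints in different components.
5-7 (4): add — endpoints in different components.
0-1 (5): add — endpoints in different components.
4-6 (5): add — endpoints in different components.
3-5 (6): skip — 3 and 5 already connected.
2-7 (9): add — endpoints in different components.
The 5th edge added is 0-1.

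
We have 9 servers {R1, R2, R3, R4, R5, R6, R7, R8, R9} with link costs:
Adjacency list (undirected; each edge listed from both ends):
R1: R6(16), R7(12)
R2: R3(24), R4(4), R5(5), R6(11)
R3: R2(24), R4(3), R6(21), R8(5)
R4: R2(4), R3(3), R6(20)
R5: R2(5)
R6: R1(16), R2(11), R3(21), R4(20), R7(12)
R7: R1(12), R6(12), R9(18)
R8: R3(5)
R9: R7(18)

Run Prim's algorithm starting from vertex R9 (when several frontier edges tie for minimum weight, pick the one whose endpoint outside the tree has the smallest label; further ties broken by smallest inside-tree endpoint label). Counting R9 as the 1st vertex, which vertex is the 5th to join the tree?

Prim, starting at R9.
Step 1: cheapest edge leaving the tree is R7 R9 (18); add R7.
Step 2: cheapest edge leaving the tree is R1 R7 (12); add R1.
Step 3: cheapest edge leaving the tree is R6 R7 (12); add R6.
Step 4: cheapest edge leaving the tree is R2 R6 (11); add R2.
Step 5: cheapest edge leaving the tree is R2 R4 (4); add R4.
Step 6: cheapest edge leaving the tree is R3 R4 (3); add R3.
Step 7: cheapest edge leaving the tree is R2 R5 (5); add R5.
Step 8: cheapest edge leaving the tree is R3 R8 (5); add R8.
Vertex order: R9, R7, R1, R6, R2, R4, R3, R5, R8. The 5th vertex is R2.

R2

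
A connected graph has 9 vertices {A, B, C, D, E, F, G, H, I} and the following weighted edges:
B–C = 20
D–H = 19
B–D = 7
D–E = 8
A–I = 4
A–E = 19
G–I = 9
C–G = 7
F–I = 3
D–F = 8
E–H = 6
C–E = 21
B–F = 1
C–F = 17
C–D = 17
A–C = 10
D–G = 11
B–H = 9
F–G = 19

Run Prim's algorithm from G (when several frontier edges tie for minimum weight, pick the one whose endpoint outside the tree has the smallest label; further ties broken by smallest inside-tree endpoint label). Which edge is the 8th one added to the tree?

E-H

Grow the tree from G using Prim:
Step 1: cheapest edge leaving the tree is C–G (7); add C.
Step 2: cheapest edge leaving the tree is G–I (9); add I.
Step 3: cheapest edge leaving the tree is F–I (3); add F.
Step 4: cheapest edge leaving the tree is B–F (1); add B.
Step 5: cheapest edge leaving the tree is A–I (4); add A.
Step 6: cheapest edge leaving the tree is B–D (7); add D.
Step 7: cheapest edge leaving the tree is D–E (8); add E.
Step 8: cheapest edge leaving the tree is E–H (6); add H.
The 8th edge added is E–H.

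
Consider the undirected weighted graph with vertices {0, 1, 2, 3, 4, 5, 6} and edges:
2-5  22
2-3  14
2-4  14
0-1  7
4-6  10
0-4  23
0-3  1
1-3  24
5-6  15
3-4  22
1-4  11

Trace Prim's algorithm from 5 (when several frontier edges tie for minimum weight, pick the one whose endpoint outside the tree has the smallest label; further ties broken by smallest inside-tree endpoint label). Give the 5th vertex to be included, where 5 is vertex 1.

0

Prim's algorithm from 5:
Step 1: cheapest edge leaving the tree is 5-6 (15); add 6.
Step 2: cheapest edge leaving the tree is 4-6 (10); add 4.
Step 3: cheapest edge leaving the tree is 1-4 (11); add 1.
Step 4: cheapest edge leaving the tree is 0-1 (7); add 0.
Step 5: cheapest edge leaving the tree is 0-3 (1); add 3.
Step 6: cheapest edge leaving the tree is 2-3 (14); add 2.
Vertex order: 5, 6, 4, 1, 0, 3, 2. The 5th vertex is 0.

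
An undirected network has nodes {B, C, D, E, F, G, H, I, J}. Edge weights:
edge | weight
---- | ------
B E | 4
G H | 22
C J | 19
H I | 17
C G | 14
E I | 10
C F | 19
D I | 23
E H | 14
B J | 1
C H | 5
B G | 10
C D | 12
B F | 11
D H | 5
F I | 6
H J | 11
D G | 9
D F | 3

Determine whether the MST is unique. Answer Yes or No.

Kruskal's algorithm — process edges by increasing weight (ties by edge label):
B J (1): add — endpoints in different components.
D F (3): add — endpoints in different components.
B E (4): add — endpoints in different components.
C H (5): add — endpoints in different components.
D H (5): add — endpoints in different components.
F I (6): add — endpoints in different components.
D G (9): add — endpoints in different components.
B G (10): add — endpoints in different components.
Non-tree edge E I has weight 10, equal to the heaviest edge on its tree cycle — swapping gives another MST of the same weight. Not unique.

No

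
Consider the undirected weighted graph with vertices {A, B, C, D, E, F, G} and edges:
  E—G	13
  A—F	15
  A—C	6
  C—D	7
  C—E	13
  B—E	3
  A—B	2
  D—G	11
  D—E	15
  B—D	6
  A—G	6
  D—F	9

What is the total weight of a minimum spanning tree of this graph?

32

Prim's algorithm from D:
Step 1: frontier [B—D 6, C—D 7, D—F 9, D—G 11, D—E 15] → take B—D (6); add B.
Step 2: frontier [A—B 2, B—E 3, C—D 7, D—F 9, D—G 11, D—E 15] → take A—B (2); add A.
Step 3: frontier [A—C 6, A—G 6, A—F 15, B—E 3, C—D 7, D—F 9, D—G 11, D—E 15] → take B—E (3); add E.
Step 4: frontier [A—C 6, A—G 6, A—F 15, C—D 7, D—F 9, D—G 11, C—E 13, E—G 13] → take A—C (6); add C.
Step 5: frontier [A—G 6, A—F 15, D—F 9, D—G 11, E—G 13] → take A—G (6); add G.
Step 6: frontier [A—F 15, D—F 9] → take D—F (9); add F.
MST edges: B—D, A—B, B—E, A—C, A—G, D—F; total weight 6+2+3+6+6+9 = 32.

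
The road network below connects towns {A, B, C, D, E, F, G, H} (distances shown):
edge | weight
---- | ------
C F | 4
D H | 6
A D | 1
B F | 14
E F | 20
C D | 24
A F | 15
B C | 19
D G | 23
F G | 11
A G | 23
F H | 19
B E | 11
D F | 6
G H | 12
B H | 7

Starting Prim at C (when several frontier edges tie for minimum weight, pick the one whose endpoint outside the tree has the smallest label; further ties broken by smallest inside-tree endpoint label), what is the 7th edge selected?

F-G

Prim, starting at C.
Step 1: cheapest edge leaving the tree is C F (4); add F.
Step 2: cheapest edge leaving the tree is D F (6); add D.
Step 3: cheapest edge leaving the tree is A D (1); add A.
Step 4: cheapest edge leaving the tree is D H (6); add H.
Step 5: cheapest edge leaving the tree is B H (7); add B.
Step 6: cheapest edge leaving the tree is B E (11); add E.
Step 7: cheapest edge leaving the tree is F G (11); add G.
The 7th edge added is F G.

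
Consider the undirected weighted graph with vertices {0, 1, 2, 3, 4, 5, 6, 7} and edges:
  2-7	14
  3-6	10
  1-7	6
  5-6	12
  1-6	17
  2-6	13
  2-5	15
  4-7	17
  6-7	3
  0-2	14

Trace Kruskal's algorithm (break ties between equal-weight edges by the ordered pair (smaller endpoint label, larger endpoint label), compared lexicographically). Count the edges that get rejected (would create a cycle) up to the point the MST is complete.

3

Kruskal's algorithm — process edges by increasing weight (ties by edge label):
6-7 (3): add — endpoints in different components.
1-7 (6): add — endpoints in different components.
3-6 (10): add — endpoints in different components.
5-6 (12): add — endpoints in different components.
2-6 (13): add — endpoints in different components.
0-2 (14): add — endpoints in different components.
2-7 (14): skip — 2 and 7 already connected.
2-5 (15): skip — 2 and 5 already connected.
1-6 (17): skip — 1 and 6 already connected.
4-7 (17): add — endpoints in different components.
Edges rejected before the tree was complete: 3.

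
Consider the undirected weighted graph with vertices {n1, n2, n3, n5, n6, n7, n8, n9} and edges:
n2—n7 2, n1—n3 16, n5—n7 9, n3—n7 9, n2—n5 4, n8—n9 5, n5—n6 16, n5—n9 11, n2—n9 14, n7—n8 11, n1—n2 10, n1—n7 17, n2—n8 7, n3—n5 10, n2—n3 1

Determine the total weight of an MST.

45

Prim, starting at n2.
Step 1: cheapest edge leaving the tree is n2—n3 (1); add n3.
Step 2: cheapest edge leaving the tree is n2—n7 (2); add n7.
Step 3: cheapest edge leaving the tree is n2—n5 (4); add n5.
Step 4: cheapest edge leaving the tree is n2—n8 (7); add n8.
Step 5: cheapest edge leaving the tree is n8—n9 (5); add n9.
Step 6: cheapest edge leaving the tree is n1—n2 (10); add n1.
Step 7: cheapest edge leaving the tree is n5—n6 (16); add n6.
MST edges: n2—n3, n2—n7, n2—n5, n2—n8, n8—n9, n1—n2, n5—n6; total weight 1+2+4+7+5+10+16 = 45.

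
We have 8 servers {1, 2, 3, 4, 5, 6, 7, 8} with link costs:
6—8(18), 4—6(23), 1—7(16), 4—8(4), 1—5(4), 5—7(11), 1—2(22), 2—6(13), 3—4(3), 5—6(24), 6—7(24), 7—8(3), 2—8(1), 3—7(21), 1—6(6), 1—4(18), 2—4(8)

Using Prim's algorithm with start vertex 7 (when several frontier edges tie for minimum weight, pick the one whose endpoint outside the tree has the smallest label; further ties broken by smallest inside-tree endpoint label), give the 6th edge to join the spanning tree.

Grow the tree from 7 using Prim:
Step 1: cheapest edge leaving the tree is 7—8 (3); add 8.
Step 2: cheapest edge leaving the tree is 2—8 (1); add 2.
Step 3: cheapest edge leaving the tree is 4—8 (4); add 4.
Step 4: cheapest edge leaving the tree is 3—4 (3); add 3.
Step 5: cheapest edge leaving the tree is 5—7 (11); add 5.
Step 6: cheapest edge leaving the tree is 1—5 (4); add 1.
Step 7: cheapest edge leaving the tree is 1—6 (6); add 6.
The 6th edge added is 1—5.

1-5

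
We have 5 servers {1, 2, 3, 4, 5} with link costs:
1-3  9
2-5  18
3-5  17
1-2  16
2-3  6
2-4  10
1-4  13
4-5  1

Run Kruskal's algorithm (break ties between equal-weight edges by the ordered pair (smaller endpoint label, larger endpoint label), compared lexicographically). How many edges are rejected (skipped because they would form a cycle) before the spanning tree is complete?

0

Kruskal: consider edges lightest-first.
4-5 (1): add. Components now {1} {2} {3} {4,5}
2-3 (6): add. Components now {1} {2,3} {4,5}
1-3 (9): add. Components now {1,2,3} {4,5}
2-4 (10): add. Components now {1,2,3,4,5}
Edges rejected before the tree was complete: 0.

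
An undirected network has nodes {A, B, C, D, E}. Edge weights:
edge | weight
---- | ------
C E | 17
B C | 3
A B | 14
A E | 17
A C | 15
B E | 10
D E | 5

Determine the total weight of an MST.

Kruskal's algorithm — process edges by increasing weight (ties by edge label):
B C (3): add. Components now {A} {B,C} {D} {E}
D E (5): add. Components now {A} {B,C} {D,E}
B E (10): add. Components now {A} {B,C,D,E}
A B (14): add. Components now {A,B,C,D,E}
MST edges: B C, D E, B E, A B; total weight 3+5+10+14 = 32.

32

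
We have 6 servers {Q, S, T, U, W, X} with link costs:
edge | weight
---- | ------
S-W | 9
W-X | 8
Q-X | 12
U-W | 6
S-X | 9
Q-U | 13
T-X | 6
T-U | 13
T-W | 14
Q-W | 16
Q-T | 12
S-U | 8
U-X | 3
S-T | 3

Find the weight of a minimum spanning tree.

30

Sort edges by weight, then run Kruskal:
S-T (3): add. Components now {X} {W} {Q} {U} {S,T}
U-X (3): add. Components now {U,X} {W} {Q} {S,T}
T-X (6): add. Components now {S,T,U,X} {W} {Q}
U-W (6): add. Components now {S,T,U,W,X} {Q}
S-U (8): skip — U and S already connected.
W-X (8): skip — X and W already connected.
S-W (9): skip — W and S already connected.
S-X (9): skip — X and S already connected.
Q-T (12): add. Components now {Q,S,T,U,W,X}
MST edges: S-T, U-X, T-X, U-W, Q-T; total weight 3+3+6+6+12 = 30.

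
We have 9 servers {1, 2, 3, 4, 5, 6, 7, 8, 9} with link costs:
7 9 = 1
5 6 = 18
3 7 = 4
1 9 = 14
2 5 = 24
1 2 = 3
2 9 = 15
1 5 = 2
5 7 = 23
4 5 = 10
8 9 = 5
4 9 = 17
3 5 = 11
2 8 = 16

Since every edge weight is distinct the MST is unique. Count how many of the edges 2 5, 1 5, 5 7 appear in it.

1

Kruskal: consider edges lightest-first.
7 9 (1): add — endpoints in different components.
1 5 (2): add — endpoints in different components.
1 2 (3): add — endpoints in different components.
3 7 (4): add — endpoints in different components.
8 9 (5): add — endpoints in different components.
4 5 (10): add — endpoints in different components.
3 5 (11): add — endpoints in different components.
1 9 (14): skip — 1 and 9 already connected.
2 9 (15): skip — 2 and 9 already connected.
2 8 (16): skip — 2 and 8 already connected.
4 9 (17): skip — 4 and 9 already connected.
5 6 (18): add — endpoints in different components.
MST edge set: {7 9, 1 5, 1 2, 3 7, 8 9, 4 5, 3 5, 5 6}.
Of the listed edges, {1 5} are in the MST → 1.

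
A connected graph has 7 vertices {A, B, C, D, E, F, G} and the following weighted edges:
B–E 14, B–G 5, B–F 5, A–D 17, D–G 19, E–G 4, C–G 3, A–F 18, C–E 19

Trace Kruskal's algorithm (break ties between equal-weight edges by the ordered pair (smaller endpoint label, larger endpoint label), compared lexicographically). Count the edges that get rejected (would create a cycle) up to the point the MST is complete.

Kruskal's algorithm — process edges by increasing weight (ties by edge label):
C–G (3): add. Components now {A} {B} {C,G} {D} {E} {F}
E–G (4): add. Components now {A} {B} {C,E,G} {D} {F}
B–F (5): add. Components now {A} {B,F} {C,E,G} {D}
B–G (5): add. Components now {A} {B,C,E,F,G} {D}
B–E (14): skip — B and E already connected.
A–D (17): add. Components now {A,D} {B,C,E,F,G}
A–F (18): add. Components now {A,B,C,D,E,F,G}
Edges rejected before the tree was complete: 1.

1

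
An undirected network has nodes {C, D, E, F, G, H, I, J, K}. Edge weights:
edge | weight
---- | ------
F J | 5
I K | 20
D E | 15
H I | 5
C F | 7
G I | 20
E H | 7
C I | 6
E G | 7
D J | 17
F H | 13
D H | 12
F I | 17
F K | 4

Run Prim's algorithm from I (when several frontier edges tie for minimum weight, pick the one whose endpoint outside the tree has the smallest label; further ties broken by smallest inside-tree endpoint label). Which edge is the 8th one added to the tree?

D-H

Prim, starting at I.
Step 1: cheapest edge leaving the tree is H I (5); add H.
Step 2: cheapest edge leaving the tree is C I (6); add C.
Step 3: cheapest edge leaving the tree is E H (7); add E.
Step 4: cheapest edge leaving the tree is C F (7); add F.
Step 5: cheapest edge leaving the tree is F K (4); add K.
Step 6: cheapest edge leaving the tree is F J (5); add J.
Step 7: cheapest edge leaving the tree is E G (7); add G.
Step 8: cheapest edge leaving the tree is D H (12); add D.
The 8th edge added is D H.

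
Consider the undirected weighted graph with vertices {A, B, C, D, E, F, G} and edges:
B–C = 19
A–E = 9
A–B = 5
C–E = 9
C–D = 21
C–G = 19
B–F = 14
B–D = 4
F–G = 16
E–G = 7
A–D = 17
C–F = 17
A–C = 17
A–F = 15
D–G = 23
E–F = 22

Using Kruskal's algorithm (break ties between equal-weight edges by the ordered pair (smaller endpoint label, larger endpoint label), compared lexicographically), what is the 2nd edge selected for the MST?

A-B

Kruskal's algorithm — process edges by increasing weight (ties by edge label):
B–D (4): add — endpoints in different components.
A–B (5): add — endpoints in different components.
E–G (7): add — endpoints in different components.
A–E (9): add — endpoints in different components.
C–E (9): add — endpoints in different components.
B–F (14): add — endpoints in different components.
The 2nd edge added is A–B.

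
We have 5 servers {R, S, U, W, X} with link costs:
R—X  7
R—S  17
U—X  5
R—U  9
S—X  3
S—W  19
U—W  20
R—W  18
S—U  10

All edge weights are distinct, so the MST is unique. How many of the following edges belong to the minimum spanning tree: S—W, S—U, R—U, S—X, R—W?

2

Kruskal: consider edges lightest-first.
S—X (3): add. Components now {U} {S,X} {R} {W}
U—X (5): add. Components now {S,U,X} {R} {W}
R—X (7): add. Components now {R,S,U,X} {W}
R—U (9): skip — U and R already connected.
S—U (10): skip — U and S already connected.
R—S (17): skip — R and S already connected.
R—W (18): add. Components now {R,S,U,W,X}
MST edge set: {S—X, U—X, R—X, R—W}.
Of the listed edges, {S—X, R—W} are in the MST → 2.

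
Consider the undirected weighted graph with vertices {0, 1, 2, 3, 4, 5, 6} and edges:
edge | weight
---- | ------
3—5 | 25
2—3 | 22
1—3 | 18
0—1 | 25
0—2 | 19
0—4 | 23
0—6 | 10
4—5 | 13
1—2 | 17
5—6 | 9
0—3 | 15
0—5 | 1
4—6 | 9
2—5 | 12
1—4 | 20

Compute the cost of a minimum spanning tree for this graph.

Grow the tree from 0 using Prim:
Step 1: cheapest edge leaving the tree is 0—5 (1); add 5.
Step 2: cheapest edge leaving the tree is 5—6 (9); add 6.
Step 3: cheapest edge leaving the tree is 4—6 (9); add 4.
Step 4: cheapest edge leaving the tree is 2—5 (12); add 2.
Step 5: cheapest edge leaving the tree is 0—3 (15); add 3.
Step 6: cheapest edge leaving the tree is 1—2 (17); add 1.
MST edges: 0—5, 5—6, 4—6, 2—5, 0—3, 1—2; total weight 1+9+9+12+15+17 = 63.

63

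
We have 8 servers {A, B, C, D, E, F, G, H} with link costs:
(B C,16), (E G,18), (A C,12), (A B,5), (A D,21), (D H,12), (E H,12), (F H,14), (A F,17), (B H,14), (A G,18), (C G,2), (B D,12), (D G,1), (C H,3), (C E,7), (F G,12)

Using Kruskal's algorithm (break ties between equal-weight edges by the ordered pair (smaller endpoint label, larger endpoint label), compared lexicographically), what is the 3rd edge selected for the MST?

Kruskal's algorithm — process edges by increasing weight (ties by edge label):
D G (1): add — endpoints in different components.
C G (2): add — endpoints in different components.
C H (3): add — endpoints in different components.
A B (5): add — endpoints in different components.
C E (7): add — endpoints in different components.
A C (12): add — endpoints in different components.
B D (12): skip — B and D already connected.
D H (12): skip — D and H already connected.
E H (12): skip — E and H already connected.
F G (12): add — endpoints in different components.
The 3rd edge added is C H.

C-H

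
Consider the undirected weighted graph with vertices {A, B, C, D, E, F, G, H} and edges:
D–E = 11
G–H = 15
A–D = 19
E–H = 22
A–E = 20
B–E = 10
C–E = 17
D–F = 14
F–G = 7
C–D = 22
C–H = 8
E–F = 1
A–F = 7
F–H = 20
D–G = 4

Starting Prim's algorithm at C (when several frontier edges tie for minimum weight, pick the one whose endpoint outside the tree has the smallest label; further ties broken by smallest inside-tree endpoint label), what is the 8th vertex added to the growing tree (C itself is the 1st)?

B

Prim's algorithm from C:
Step 1: cheapest edge leaving the tree is C–H (8); add H.
Step 2: cheapest edge leaving the tree is G–H (15); add G.
Step 3: cheapest edge leaving the tree is D–G (4); add D.
Step 4: cheapest edge leaving the tree is F–G (7); add F.
Step 5: cheapest edge leaving the tree is E–F (1); add E.
Step 6: cheapest edge leaving the tree is A–F (7); add A.
Step 7: cheapest edge leaving the tree is B–E (10); add B.
Vertex order: C, H, G, D, F, E, A, B. The 8th vertex is B.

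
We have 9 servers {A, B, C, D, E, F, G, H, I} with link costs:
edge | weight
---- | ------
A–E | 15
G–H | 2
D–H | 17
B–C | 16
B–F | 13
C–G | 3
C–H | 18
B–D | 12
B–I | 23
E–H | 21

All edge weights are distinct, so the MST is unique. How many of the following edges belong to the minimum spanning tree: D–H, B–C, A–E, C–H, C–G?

Kruskal's algorithm — process edges by increasing weight (ties by edge label):
G–H (2): add — endpoints in different components.
C–G (3): add — endpoints in different components.
B–D (12): add — endpoints in different components.
B–F (13): add — endpoints in different components.
A–E (15): add — endpoints in different components.
B–C (16): add — endpoints in different components.
D–H (17): skip — D and H already connected.
C–H (18): skip — C and H already connected.
E–H (21): add — endpoints in different components.
B–I (23): add — endpoints in different components.
MST edge set: {G–H, C–G, B–D, B–F, A–E, B–C, E–H, B–I}.
Of the listed edges, {B–C, A–E, C–G} are in the MST → 3.

3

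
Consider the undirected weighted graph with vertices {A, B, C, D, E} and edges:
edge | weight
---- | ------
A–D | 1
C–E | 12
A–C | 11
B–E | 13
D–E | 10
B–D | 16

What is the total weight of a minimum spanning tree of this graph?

35

Kruskal: consider edges lightest-first.
A–D (1): add. Components now {A,D} {B} {C} {E}
D–E (10): add. Components now {A,D,E} {B} {C}
A–C (11): add. Components now {A,C,D,E} {B}
C–E (12): skip — C and E already connected.
B–E (13): add. Components now {A,B,C,D,E}
MST edges: A–D, D–E, A–C, B–E; total weight 1+10+11+13 = 35.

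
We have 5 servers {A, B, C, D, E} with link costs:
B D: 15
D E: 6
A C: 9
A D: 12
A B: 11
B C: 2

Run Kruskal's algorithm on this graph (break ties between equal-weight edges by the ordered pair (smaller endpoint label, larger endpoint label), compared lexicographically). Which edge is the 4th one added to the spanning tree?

Kruskal's algorithm — process edges by increasing weight (ties by edge label):
B C (2): add — endpoints in different components.
D E (6): add — endpoints in different components.
A C (9): add — endpoints in different components.
A B (11): skip — A and B already connected.
A D (12): add — endpoints in different components.
The 4th edge added is A D.

A-D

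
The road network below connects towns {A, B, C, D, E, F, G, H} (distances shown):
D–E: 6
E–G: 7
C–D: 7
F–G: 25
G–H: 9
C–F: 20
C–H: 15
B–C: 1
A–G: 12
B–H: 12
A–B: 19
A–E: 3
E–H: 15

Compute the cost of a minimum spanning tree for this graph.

Prim, starting at C.
Step 1: cheapest edge leaving the tree is B–C (1); add B.
Step 2: cheapest edge leaving the tree is C–D (7); add D.
Step 3: cheapest edge leaving the tree is D–E (6); add E.
Step 4: cheapest edge leaving the tree is A–E (3); add A.
Step 5: cheapest edge leaving the tree is E–G (7); add G.
Step 6: cheapest edge leaving the tree is G–H (9); add H.
Step 7: cheapest edge leaving the tree is C–F (20); add F.
MST edges: B–C, C–D, D–E, A–E, E–G, G–H, C–F; total weight 1+7+6+3+7+9+20 = 53.

53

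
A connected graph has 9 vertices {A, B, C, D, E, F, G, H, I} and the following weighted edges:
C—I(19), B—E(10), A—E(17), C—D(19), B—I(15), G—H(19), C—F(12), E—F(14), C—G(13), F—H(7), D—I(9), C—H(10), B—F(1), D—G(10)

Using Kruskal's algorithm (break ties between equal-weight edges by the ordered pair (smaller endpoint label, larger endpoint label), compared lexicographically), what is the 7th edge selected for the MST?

Kruskal: consider edges lightest-first.
B—F (1): add — endpoints in different components.
F—H (7): add — endpoints in different components.
D—I (9): add — endpoints in different components.
B—E (10): add — endpoints in different components.
C—H (10): add — endpoints in different components.
D—G (10): add — endpoints in different components.
C—F (12): skip — C and F already connected.
C—G (13): add — endpoints in different components.
E—F (14): skip — E and F already connected.
B—I (15): skip — B and I already connected.
A—E (17): add — endpoints in different components.
The 7th edge added is C—G.

C-G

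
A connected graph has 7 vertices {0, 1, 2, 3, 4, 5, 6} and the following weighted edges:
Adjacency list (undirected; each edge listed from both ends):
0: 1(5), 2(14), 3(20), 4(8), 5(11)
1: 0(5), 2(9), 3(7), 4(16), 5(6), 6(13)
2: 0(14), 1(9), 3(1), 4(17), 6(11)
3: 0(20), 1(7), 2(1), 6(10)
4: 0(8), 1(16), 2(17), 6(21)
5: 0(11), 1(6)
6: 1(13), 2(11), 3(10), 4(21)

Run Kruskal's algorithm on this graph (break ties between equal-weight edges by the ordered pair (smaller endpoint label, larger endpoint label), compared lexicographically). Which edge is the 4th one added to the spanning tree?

1-3

Kruskal's algorithm — process edges by increasing weight (ties by edge label):
2-3 (1): add — endpoints in different components.
0-1 (5): add — endpoints in different components.
1-5 (6): add — endpoints in different components.
1-3 (7): add — endpoints in different components.
0-4 (8): add — endpoints in different components.
1-2 (9): skip — 1 and 2 already connected.
3-6 (10): add — endpoints in different components.
The 4th edge added is 1-3.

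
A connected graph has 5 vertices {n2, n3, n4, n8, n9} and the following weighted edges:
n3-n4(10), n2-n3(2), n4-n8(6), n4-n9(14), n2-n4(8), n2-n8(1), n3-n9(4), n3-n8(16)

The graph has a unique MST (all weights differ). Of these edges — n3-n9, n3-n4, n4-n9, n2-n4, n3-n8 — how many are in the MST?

1

Kruskal: consider edges lightest-first.
n2-n8 (1): add — endpoints in different components.
n2-n3 (2): add — endpoints in different components.
n3-n9 (4): add — endpoints in different components.
n4-n8 (6): add — endpoints in different components.
MST edge set: {n2-n8, n2-n3, n3-n9, n4-n8}.
Of the listed edges, {n3-n9} are in the MST → 1.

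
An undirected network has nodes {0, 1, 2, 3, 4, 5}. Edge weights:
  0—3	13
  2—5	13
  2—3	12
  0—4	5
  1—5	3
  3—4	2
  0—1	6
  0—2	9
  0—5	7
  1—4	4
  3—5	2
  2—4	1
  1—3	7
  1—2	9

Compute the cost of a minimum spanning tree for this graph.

Grow the tree from 3 using Prim:
Step 1: cheapest edge leaving the tree is 3—4 (2); add 4.
Step 2: cheapest edge leaving the tree is 2—4 (1); add 2.
Step 3: cheapest edge leaving the tree is 3—5 (2); add 5.
Step 4: cheapest edge leaving the tree is 1—5 (3); add 1.
Step 5: cheapest edge leaving the tree is 0—4 (5); add 0.
MST edges: 3—4, 2—4, 3—5, 1—5, 0—4; total weight 2+1+2+3+5 = 13.

13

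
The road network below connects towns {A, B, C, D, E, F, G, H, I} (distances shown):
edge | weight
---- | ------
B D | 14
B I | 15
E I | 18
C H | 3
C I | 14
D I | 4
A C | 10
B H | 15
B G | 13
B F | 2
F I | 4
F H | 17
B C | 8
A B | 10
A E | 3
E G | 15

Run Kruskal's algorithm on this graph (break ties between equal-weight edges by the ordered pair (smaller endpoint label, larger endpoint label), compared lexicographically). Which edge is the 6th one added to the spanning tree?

B-C

Sort edges by weight, then run Kruskal:
B F (2): add — endpoints in different components.
A E (3): add — endpoints in different components.
C H (3): add — endpoints in different components.
D I (4): add — endpoints in different components.
F I (4): add — endpoints in different components.
B C (8): add — endpoints in different components.
A B (10): add — endpoints in different components.
A C (10): skip — A and C already connected.
B G (13): add — endpoints in different components.
The 6th edge added is B C.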